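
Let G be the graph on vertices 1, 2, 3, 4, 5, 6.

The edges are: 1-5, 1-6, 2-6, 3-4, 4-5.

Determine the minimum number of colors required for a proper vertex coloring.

1 and 5 are adjacent, so at least 2 colors are needed.
2 colors suffice: 1=red, 2=red, 3=blue, 4=red, 5=blue, 6=blue. Each edge has distinct colors on its endpoints.

2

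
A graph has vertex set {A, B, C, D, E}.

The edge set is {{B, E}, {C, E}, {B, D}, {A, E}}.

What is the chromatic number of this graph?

B and E are adjacent, so at least 2 colors are needed.
2 colors suffice: color 1 → {D, E}; color 2 → {A, B, C}. No two adjacent vertices share a color.

2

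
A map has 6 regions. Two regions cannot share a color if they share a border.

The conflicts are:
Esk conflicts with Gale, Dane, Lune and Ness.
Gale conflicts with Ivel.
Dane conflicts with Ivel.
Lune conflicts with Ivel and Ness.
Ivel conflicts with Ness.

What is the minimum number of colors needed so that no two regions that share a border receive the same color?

3

Esk, Lune, Ness are mutually in conflict, so at least 3 colors are needed.
3 colors suffice: Esk=1, Gale=2, Dane=2, Lune=2, Ivel=1, Ness=3. No two conflicting regions share a color.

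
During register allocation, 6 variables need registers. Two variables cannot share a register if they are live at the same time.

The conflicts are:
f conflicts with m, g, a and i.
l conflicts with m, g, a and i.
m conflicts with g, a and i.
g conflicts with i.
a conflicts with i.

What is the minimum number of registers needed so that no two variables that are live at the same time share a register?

4

l, m, a, i are mutually in conflict, so at least 4 registers are needed.
4 registers suffice: register 1 → {i}; register 2 → {m}; register 3 → {g, a}; register 4 → {f, l}. No two conflicting variables share a register.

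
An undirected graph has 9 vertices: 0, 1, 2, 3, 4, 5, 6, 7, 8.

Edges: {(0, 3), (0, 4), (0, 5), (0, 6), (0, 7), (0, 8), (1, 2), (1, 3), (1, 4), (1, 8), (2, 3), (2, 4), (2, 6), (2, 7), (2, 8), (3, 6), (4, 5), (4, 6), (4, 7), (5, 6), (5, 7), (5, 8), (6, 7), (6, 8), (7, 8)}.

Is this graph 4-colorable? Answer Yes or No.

No

0, 4, 5, 6, 7 form a clique, so at least 5 colors are needed.
So 4 colors are not enough.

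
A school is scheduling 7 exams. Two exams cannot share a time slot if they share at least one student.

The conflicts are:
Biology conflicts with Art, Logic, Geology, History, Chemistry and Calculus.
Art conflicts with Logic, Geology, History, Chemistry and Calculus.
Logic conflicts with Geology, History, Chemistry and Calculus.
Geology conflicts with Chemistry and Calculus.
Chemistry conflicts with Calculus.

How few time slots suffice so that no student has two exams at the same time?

Biology, Art, Logic, Geology, Chemistry, Calculus are mutually in conflict, so at least 6 time slots are needed.
6 time slots suffice: time slot 1 → {Biology}; time slot 2 → {Art}; time slot 3 → {Logic}; time slot 4 → {Geology, History}; time slot 5 → {Chemistry}; time slot 6 → {Calculus}. No two conflicting exams share a time slot.

6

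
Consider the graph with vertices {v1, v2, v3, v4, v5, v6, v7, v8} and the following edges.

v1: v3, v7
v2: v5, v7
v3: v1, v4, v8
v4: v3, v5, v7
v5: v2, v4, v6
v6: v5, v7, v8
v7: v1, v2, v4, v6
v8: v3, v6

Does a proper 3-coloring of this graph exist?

The chromatic number is 3. The cycle v7-v1-v3-v8-v6-v7 has odd length 5, so it cannot be 2-colored; at least 3 colors are needed.
3 colors suffice: color R → {v3, v5, v7}; color B → {v1, v2, v4, v6}; color G → {v8}.
That is already a proper 3-coloring.

Yes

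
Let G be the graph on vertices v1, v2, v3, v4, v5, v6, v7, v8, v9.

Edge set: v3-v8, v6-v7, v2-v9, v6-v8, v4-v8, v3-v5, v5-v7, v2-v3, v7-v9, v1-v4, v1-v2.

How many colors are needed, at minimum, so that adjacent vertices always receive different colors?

The cycle v9-v7-v5-v3-v2-v9 has odd length 5, so it cannot be 2-colored; at least 3 colors are needed.
One proper 3-coloring: v1=2, v2=1, v3=2, v4=3, v5=3, v6=2, v7=1, v8=1, v9=2. Each edge has distinct colors on its endpoints.

3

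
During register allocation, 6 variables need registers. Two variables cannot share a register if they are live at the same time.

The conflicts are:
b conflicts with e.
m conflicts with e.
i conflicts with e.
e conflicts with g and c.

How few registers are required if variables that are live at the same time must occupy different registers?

b and e conflict, so at least 2 registers are needed.
2 registers suffice: register 1 → {e}; register 2 → {b, m, i, g, c}. Every pair that conflicts lands in different registers.

2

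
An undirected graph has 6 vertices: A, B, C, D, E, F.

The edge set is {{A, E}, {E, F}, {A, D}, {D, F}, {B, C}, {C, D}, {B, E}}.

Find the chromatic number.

The cycle E-F-D-C-B-E has odd length 5, so it cannot be 2-colored; at least 3 colors are needed.
3 colors suffice: color 1 → {D, E}; color 2 → {A, B, F}; color 3 → {C}. Each edge has distinct colors on its endpoints.

3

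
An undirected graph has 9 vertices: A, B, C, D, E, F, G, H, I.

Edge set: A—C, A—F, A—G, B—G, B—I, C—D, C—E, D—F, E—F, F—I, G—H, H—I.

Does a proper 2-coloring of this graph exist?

No

The cycle B-G-A-F-I-B has odd length 5, so it cannot be 2-colored; at least 3 colors are needed.
So 2 colors are not enough.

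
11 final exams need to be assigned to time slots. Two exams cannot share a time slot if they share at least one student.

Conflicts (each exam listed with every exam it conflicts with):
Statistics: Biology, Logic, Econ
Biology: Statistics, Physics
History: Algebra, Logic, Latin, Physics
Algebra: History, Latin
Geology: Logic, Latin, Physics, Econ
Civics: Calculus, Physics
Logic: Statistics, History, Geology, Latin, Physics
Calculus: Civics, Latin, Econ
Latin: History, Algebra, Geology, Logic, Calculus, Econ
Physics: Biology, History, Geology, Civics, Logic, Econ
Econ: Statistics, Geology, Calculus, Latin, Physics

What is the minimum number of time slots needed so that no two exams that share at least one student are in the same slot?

Geology, Logic, Physics pairwise conflict, so at least 3 time slots are needed.
3 time slots suffice: time slot 1 → {Statistics, Latin, Physics}; time slot 2 → {Biology, Algebra, Civics, Logic, Econ}; time slot 3 → {History, Geology, Calculus}. Each listed conflict is separated.

3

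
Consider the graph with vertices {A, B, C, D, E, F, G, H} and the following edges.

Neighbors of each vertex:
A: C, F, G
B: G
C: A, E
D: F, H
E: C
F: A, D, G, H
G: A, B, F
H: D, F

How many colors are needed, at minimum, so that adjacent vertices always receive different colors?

D, F, H form a triangle, so at least 3 colors are needed.
3 colors suffice: color red → {B, C, F}; color blue → {E, G, H}; color green → {A, D}. Every edge joins two different colors.

3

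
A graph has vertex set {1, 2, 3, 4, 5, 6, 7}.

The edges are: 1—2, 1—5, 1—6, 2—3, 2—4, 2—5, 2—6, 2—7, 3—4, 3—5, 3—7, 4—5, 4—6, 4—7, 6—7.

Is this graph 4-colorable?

The chromatic number is 4. 2, 3, 4, 5 form a clique, so at least 4 colors are needed.
4 colors suffice: color red → {2}; color blue → {1, 4}; color green → {3, 6}; color yellow → {5, 7}.
That is already a proper 4-coloring.

Yes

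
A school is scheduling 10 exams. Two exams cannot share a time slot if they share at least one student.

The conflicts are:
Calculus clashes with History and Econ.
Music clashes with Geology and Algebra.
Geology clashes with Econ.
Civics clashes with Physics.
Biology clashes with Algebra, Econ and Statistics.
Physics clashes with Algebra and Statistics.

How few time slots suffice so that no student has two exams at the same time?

3

The cycle Music-Algebra-Biology-Econ-Geology-Music has odd length 5, so it cannot be 2-colored; at least 3 time slots are needed.
A valid assignment using 3 time slots: Calculus=2, Music=2, Geology=3, History=1, Civics=1, Biology=2, Physics=2, Algebra=1, Econ=1, Statistics=1. Each listed conflict is separated.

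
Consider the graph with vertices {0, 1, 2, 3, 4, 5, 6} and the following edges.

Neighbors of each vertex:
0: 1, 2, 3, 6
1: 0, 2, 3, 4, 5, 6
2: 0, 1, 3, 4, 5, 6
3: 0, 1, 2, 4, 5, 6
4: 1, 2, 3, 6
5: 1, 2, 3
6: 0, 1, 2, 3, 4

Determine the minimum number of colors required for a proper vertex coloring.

5

1, 2, 3, 4, 6 are mutually adjacent (a clique of size 5), so at least 5 colors are needed.
A valid assignment using 5 colors: 0=e, 1=c, 2=a, 3=b, 4=e, 5=d, 6=d. Each edge has distinct colors on its endpoints.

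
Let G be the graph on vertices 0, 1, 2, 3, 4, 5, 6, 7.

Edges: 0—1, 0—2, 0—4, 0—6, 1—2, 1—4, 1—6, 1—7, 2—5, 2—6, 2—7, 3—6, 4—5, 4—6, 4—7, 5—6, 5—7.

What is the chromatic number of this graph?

4

0, 1, 4, 6 are mutually adjacent (a clique of size 4), so at least 4 colors are needed.
4 colors suffice: 0=d, 1=c, 2=b, 3=b, 4=b, 5=c, 6=a, 7=a. Each edge has distinct colors on its endpoints.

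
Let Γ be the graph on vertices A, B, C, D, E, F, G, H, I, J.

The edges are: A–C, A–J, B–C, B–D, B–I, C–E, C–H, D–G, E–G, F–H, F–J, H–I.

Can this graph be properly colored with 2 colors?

The cycle B-C-E-G-D-B has odd length 5, so it cannot be 2-colored; at least 3 colors are needed.
So 2 colors are not enough.

No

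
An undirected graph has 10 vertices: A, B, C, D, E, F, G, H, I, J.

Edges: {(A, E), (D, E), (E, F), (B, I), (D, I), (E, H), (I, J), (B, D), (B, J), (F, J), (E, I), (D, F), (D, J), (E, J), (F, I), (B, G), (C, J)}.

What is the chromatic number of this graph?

5

D, E, F, I, J form a clique, so at least 5 colors are needed.
A valid assignment using 5 colors: A=1, B=2, C=2, D=4, E=2, F=5, G=1, H=1, I=3, J=1. Every edge joins two different colors.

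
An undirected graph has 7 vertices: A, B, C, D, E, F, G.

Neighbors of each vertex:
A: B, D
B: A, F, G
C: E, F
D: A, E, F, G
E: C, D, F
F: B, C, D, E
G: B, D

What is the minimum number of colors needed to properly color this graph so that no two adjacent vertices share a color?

3

D, E, F are mutually adjacent, so at least 3 colors are needed.
3 colors suffice: color 1 → {B, C, D}; color 2 → {A, F, G}; color 3 → {E}. Each edge has distinct colors on its endpoints.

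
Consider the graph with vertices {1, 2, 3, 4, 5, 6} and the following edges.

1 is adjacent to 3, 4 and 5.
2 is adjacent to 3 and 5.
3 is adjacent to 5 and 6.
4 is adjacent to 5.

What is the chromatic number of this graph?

3

2, 3, 5 are mutually adjacent, so at least 3 colors are needed.
A valid assignment using 3 colors: 1=c, 2=c, 3=a, 4=a, 5=b, 6=b. Every edge joins two different colors.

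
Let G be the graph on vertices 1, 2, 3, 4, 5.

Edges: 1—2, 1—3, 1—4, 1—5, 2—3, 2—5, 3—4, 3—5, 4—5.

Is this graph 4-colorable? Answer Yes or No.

The chromatic number is 4. 1, 2, 3, 5 are mutually adjacent (a clique of size 4), so at least 4 colors are needed.
4 colors suffice: color a → {1}; color b → {3}; color c → {5}; color d → {2, 4}.
That is already a proper 4-coloring.

Yes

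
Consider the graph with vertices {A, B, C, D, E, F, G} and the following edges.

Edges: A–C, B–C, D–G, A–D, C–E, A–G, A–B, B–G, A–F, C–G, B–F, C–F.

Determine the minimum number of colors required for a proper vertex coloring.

A, B, C, F are pairwise adjacent (a clique of size 4), so at least 4 colors are needed.
One proper 4-coloring: A=1, B=4, C=2, D=2, E=1, F=3, G=3. Each edge has distinct colors on its endpoints.

4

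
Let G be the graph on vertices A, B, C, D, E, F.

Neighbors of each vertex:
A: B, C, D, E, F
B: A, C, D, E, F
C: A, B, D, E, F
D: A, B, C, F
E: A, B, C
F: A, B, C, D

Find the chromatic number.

A, B, C, D, F are mutually adjacent (a clique of size 5), so at least 5 colors are needed.
5 colors suffice: color red → {A}; color blue → {B}; color green → {C}; color yellow → {E, F}; color purple → {D}. Each edge has distinct colors on its endpoints.

5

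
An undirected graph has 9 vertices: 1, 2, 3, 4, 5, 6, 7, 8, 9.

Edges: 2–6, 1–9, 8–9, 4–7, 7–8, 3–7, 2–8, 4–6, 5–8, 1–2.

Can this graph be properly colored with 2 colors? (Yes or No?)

No

The cycle 6-4-7-8-2-6 has odd length 5, so it cannot be 2-colored; at least 3 colors are needed.
So 2 colors are not enough.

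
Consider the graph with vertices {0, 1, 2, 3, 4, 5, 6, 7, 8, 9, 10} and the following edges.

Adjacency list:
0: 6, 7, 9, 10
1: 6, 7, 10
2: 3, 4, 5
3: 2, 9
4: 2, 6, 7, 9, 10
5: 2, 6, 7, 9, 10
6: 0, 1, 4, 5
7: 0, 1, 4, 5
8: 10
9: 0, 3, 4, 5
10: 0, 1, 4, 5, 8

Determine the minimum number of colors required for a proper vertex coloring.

4 and 7 are adjacent, so at least 2 colors are needed.
2 colors suffice: color a → {2, 6, 7, 9, 10}; color b → {0, 1, 3, 4, 5, 8}. No two adjacent vertices share a color.

2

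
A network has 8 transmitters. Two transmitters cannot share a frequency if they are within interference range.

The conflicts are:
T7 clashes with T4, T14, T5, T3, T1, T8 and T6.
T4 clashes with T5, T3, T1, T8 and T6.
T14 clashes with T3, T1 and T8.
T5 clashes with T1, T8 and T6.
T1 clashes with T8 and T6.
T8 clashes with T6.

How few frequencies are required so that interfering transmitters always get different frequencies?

6

T7, T4, T5, T1, T8, T6 all conflict with each other, so at least 6 frequencies are needed.
Using 6 frequencies: T7=1, T4=4, T14=4, T5=5, T3=2, T1=2, T8=3, T6=6. Each listed conflict is separated.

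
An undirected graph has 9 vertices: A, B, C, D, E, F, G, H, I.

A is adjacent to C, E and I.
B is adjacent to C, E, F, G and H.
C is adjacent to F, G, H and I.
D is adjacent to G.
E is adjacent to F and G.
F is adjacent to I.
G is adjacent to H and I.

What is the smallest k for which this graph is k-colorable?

B, C, G, H are mutually adjacent (a clique of size 4), so at least 4 colors are needed.
A valid assignment using 4 colors: A=2, B=3, C=1, D=1, E=1, F=2, G=2, H=4, I=3. Every edge joins two different colors.

4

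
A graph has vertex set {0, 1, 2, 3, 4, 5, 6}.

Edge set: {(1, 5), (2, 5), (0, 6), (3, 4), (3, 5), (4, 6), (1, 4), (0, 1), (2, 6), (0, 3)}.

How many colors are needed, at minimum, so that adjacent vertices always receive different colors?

The cycle 2-6-0-3-5-2 has odd length 5, so it cannot be 2-colored; at least 3 colors are needed.
3 colors suffice: color red → {0, 4, 5}; color blue → {1, 3, 6}; color green → {2}. Each edge has distinct colors on its endpoints.

3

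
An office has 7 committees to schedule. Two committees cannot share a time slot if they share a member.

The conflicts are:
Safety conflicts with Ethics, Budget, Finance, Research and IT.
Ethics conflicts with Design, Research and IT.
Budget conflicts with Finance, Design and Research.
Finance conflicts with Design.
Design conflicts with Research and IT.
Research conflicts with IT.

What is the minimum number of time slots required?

Safety, Ethics, Research, IT pairwise conflict, so at least 4 time slots are needed.
4 time slots suffice: time slot 1 → {Safety, Design}; time slot 2 → {Finance, Research}; time slot 3 → {Ethics, Budget}; time slot 4 → {IT}. Each listed conflict is separated.

4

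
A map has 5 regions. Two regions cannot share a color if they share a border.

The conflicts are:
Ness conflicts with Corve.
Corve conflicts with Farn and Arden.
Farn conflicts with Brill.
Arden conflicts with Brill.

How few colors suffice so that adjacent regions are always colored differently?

Farn and Brill conflict, so at least 2 colors are needed.
2 colors suffice: color 1 → {Corve, Brill}; color 2 → {Ness, Farn, Arden}. Each listed conflict is separated.

2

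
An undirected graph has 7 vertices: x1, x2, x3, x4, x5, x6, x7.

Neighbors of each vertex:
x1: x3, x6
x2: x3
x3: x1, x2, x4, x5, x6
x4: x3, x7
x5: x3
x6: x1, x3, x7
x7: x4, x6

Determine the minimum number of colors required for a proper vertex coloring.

3

x1, x3, x6 are mutually adjacent, so at least 3 colors are needed.
3 colors suffice: color 1 → {x3, x7}; color 2 → {x2, x4, x5, x6}; color 3 → {x1}. Each edge has distinct colors on its endpoints.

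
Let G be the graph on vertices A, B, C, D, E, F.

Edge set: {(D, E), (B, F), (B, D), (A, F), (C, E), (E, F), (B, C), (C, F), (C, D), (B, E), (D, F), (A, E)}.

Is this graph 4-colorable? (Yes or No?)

No

B, C, D, E, F are mutually adjacent (a clique of size 5), so at least 5 colors are needed.
So 4 colors are not enough.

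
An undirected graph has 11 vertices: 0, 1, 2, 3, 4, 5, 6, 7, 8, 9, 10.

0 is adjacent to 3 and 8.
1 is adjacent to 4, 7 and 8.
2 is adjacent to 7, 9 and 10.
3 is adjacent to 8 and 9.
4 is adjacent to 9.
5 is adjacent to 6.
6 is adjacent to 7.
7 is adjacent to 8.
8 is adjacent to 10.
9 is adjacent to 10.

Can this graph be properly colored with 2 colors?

No

1, 7, 8 are mutually adjacent, so at least 3 colors are needed.
So 2 colors are not enough.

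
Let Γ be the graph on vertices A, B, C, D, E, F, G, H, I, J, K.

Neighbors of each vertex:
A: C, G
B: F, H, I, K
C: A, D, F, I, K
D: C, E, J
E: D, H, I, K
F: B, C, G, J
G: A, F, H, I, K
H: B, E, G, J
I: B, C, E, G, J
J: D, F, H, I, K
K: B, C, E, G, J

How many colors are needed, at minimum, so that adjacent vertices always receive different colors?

F and G are adjacent, so at least 2 colors are needed.
One proper 2-coloring: A=blue, B=red, C=red, D=blue, E=red, F=blue, G=red, H=blue, I=blue, J=red, K=blue. Each edge has distinct colors on its endpoints.

2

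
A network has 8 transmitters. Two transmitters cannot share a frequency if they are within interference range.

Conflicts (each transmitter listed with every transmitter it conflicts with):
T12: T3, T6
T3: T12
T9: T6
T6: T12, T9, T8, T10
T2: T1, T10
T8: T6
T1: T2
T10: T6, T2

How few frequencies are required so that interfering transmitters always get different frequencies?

T12 and T6 conflict, so at least 2 frequencies are needed.
2 frequencies suffice: frequency 1 → {T3, T6, T2}; frequency 2 → {T12, T9, T8, T1, T10}. Every pair that conflicts lands in different frequencies.

2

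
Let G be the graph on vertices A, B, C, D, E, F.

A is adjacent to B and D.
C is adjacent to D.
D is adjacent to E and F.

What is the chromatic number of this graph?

2

A and D are adjacent, so at least 2 colors are needed.
A valid assignment using 2 colors: A=2, B=1, C=2, D=1, E=2, F=2. No two adjacent vertices share a color.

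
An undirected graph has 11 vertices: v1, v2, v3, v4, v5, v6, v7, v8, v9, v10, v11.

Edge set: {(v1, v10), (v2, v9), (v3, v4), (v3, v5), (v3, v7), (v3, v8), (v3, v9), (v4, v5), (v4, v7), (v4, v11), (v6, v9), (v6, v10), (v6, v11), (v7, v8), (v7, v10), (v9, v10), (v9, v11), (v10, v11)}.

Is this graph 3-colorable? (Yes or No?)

v6, v9, v10, v11 form a clique, so at least 4 colors are needed.
So 3 colors are not enough.

No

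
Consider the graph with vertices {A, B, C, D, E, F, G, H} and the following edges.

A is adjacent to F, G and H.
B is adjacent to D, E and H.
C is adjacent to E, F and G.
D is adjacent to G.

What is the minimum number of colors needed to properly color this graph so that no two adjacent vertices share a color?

The cycle A-G-D-B-H-A has odd length 5, so it cannot be 2-colored; at least 3 colors are needed.
3 colors suffice: color 1 → {B, F, G}; color 2 → {A, C, D}; color 3 → {E, H}. Every edge joins two different colors.

3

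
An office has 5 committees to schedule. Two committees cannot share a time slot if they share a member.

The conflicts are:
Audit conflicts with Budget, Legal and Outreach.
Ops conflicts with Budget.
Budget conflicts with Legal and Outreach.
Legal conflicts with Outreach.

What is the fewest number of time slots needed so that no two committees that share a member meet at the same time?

Audit, Budget, Legal, Outreach are mutually in conflict, so at least 4 time slots are needed.
Using 4 time slots: Audit=2, Ops=2, Budget=1, Legal=4, Outreach=3. Every pair that conflicts lands in different time slots.

4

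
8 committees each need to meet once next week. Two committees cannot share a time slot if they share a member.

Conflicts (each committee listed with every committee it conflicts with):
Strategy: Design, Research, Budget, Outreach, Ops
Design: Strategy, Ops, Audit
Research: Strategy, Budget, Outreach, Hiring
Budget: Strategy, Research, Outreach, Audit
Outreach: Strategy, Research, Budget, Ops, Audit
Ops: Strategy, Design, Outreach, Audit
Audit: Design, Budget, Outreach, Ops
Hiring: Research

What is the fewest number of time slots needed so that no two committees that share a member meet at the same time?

Strategy, Research, Budget, Outreach all conflict with each other, so at least 4 time slots are needed.
4 time slots suffice: Strategy=2, Design=1, Research=3, Budget=4, Outreach=1, Ops=3, Audit=2, Hiring=1. No two conflicting committees share a time slot.

4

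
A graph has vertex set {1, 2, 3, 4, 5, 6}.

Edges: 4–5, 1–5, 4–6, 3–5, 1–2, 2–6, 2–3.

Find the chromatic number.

The cycle 6-2-3-5-4-6 has odd length 5, so it cannot be 2-colored; at least 3 colors are needed.
3 colors suffice: color red → {2, 5}; color blue → {1, 3, 6}; color green → {4}. Each edge has distinct colors on its endpoints.

3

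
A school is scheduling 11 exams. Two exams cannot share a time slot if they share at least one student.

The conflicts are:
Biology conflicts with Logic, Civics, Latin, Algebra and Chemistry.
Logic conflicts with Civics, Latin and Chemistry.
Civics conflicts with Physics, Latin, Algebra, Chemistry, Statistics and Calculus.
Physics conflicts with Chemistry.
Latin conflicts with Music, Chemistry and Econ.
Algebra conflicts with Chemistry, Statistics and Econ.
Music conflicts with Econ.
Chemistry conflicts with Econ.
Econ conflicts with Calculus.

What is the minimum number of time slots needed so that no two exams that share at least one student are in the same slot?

Biology, Logic, Civics, Latin, Chemistry pairwise conflict, so at least 5 time slots are needed.
5 time slots suffice: time slot 1 → {Civics, Econ}; time slot 2 → {Music, Chemistry, Statistics, Calculus}; time slot 3 → {Physics, Latin, Algebra}; time slot 4 → {Biology}; time slot 5 → {Logic}. No two conflicting exams share a time slot.

5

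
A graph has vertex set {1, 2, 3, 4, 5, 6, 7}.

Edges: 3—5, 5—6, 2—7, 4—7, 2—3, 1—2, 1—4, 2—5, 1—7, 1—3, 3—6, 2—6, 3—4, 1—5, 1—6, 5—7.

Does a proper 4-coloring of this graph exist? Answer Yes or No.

No

1, 2, 3, 5, 6 are pairwise adjacent (a clique of size 5), so at least 5 colors are needed.
So 4 colors are not enough.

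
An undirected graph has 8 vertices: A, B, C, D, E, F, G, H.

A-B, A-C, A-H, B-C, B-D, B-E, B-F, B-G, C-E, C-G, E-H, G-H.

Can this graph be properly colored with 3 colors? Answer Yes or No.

The chromatic number is 3. B, C, G are mutually adjacent, so at least 3 colors are needed.
3 colors suffice: A=green, B=red, C=blue, D=blue, E=green, F=blue, G=green, H=red.
That is already a proper 3-coloring.

Yes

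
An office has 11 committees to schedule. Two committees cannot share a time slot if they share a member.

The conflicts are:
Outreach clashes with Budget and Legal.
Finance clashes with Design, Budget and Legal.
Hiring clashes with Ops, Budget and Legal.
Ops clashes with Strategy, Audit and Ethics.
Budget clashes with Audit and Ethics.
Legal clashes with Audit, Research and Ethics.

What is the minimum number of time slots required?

2

Hiring and Ops conflict, so at least 2 time slots are needed.
2 time slots suffice: time slot 1 → {Design, Ops, Budget, Legal}; time slot 2 → {Outreach, Finance, Hiring, Strategy, Audit, Research, Ethics}. Every pair that conflicts lands in different time slots.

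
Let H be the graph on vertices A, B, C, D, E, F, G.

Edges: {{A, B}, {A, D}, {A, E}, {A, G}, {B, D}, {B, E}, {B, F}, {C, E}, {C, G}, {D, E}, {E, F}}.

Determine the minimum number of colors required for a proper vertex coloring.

A, B, D, E form a clique, so at least 4 colors are needed.
4 colors suffice: color red → {E, G}; color blue → {B, C}; color green → {A, F}; color yellow → {D}. Every edge joins two different colors.

4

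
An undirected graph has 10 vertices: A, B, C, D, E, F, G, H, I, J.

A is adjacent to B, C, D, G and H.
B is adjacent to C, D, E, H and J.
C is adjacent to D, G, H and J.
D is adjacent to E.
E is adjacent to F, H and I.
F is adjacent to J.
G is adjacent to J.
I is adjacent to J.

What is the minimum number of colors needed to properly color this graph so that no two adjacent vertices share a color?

4

A, B, C, D form a clique, so at least 4 colors are needed.
4 colors suffice: color 1 → {C, E}; color 2 → {B, F, G, I}; color 3 → {A, J}; color 4 → {D, H}. No two adjacent vertices share a color.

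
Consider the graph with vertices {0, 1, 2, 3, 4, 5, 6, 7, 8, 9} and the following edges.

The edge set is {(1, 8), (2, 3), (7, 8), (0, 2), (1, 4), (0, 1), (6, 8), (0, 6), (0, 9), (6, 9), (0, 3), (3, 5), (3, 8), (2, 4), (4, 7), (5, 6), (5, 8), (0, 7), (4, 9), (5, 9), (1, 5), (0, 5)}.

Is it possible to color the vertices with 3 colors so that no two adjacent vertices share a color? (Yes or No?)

0, 5, 6, 9 are pairwise adjacent (a clique of size 4), so at least 4 colors are needed.
So 3 colors are not enough.

No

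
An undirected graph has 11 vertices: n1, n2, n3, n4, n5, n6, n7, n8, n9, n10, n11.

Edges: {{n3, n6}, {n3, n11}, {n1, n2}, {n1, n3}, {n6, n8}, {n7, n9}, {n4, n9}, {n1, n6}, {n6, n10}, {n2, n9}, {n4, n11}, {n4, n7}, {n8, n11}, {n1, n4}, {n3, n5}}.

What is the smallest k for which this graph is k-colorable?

n4, n7, n9 are pairwise adjacent, so at least 3 colors are needed.
One proper 3-coloring: n1=3, n2=1, n3=1, n4=1, n5=2, n6=2, n7=3, n8=1, n9=2, n10=1, n11=2. Every edge joins two different colors.

3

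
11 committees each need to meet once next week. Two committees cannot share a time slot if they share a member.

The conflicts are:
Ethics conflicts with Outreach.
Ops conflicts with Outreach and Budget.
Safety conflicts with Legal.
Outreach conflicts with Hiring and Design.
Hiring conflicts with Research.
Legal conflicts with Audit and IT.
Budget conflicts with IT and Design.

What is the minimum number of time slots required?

2

Budget and IT conflict, so at least 2 time slots are needed.
2 time slots suffice: time slot 1 → {Outreach, Legal, Research, Budget}; time slot 2 → {Ethics, Ops, Safety, Hiring, Audit, IT, Design}. Each listed conflict is separated.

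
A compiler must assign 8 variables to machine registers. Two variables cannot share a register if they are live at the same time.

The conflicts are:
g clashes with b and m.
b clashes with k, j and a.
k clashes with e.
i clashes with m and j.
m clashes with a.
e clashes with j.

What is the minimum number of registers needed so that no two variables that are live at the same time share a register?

The cycle b-g-m-i-j-b has odd length 5, so it cannot be 2-colored; at least 3 registers are needed.
3 registers suffice: register 1 → {b, m, e}; register 2 → {g, k, j, a}; register 3 → {i}. No two conflicting variables share a register.

3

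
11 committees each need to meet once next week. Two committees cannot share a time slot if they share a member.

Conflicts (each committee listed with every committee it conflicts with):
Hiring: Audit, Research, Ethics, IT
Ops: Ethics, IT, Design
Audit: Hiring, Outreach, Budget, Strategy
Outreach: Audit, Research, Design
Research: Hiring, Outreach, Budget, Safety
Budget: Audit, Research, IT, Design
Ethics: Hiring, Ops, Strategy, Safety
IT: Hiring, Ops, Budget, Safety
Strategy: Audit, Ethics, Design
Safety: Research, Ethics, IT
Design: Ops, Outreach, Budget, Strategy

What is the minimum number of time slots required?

2

Hiring and Research conflict, so at least 2 time slots are needed.
2 time slots suffice: time slot 1 → {Hiring, Ops, Outreach, Budget, Strategy, Safety}; time slot 2 → {Audit, Research, Ethics, IT, Design}. Every pair that conflicts lands in different time slots.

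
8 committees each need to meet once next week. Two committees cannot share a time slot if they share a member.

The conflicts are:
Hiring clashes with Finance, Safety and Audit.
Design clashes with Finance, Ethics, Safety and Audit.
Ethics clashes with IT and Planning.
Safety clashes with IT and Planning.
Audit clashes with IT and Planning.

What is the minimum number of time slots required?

2

Design and Audit conflict, so at least 2 time slots are needed.
2 time slots suffice: time slot 1 → {Finance, Ethics, Safety, Audit}; time slot 2 → {Hiring, Design, IT, Planning}. No two conflicting committees share a time slot.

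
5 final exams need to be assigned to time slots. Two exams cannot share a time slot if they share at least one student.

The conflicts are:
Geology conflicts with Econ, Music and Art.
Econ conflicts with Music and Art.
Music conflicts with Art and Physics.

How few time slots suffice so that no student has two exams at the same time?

4

Geology, Econ, Music, Art pairwise conflict, so at least 4 time slots are needed.
4 time slots suffice: time slot 1 → {Music}; time slot 2 → {Art, Physics}; time slot 3 → {Geology}; time slot 4 → {Econ}. No two conflicting exams share a time slot.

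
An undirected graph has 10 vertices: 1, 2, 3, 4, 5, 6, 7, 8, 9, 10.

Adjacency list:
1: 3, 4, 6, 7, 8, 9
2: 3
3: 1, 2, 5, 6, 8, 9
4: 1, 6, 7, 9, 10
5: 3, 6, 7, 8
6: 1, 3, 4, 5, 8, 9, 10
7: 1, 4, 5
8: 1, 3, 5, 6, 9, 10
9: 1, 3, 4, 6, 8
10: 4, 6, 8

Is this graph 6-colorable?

The chromatic number is 5. 1, 3, 6, 8, 9 are pairwise adjacent (a clique of size 5), so at least 5 colors are needed.
5 colors suffice: color a → {2, 6, 7}; color b → {4, 8}; color c → {3, 10}; color d → {1, 5}; color e → {9}.
Since 6 ≥ 5, a proper 6-coloring certainly exists.

Yes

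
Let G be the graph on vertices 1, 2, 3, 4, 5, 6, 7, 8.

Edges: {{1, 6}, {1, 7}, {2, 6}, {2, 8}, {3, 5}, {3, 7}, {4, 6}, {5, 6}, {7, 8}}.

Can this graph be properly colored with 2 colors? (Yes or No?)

The cycle 2-8-7-1-6-2 has odd length 5, so it cannot be 2-colored; at least 3 colors are needed.
So 2 colors are not enough.

No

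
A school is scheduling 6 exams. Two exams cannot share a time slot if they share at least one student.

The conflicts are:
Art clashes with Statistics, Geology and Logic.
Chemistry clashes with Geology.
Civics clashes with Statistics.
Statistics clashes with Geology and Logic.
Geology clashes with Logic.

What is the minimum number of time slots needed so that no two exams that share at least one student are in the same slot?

Art, Statistics, Geology, Logic are mutually in conflict, so at least 4 time slots are needed.
4 time slots suffice: Art=3, Chemistry=1, Civics=2, Statistics=1, Geology=2, Logic=4. No two conflicting exams share a time slot.

4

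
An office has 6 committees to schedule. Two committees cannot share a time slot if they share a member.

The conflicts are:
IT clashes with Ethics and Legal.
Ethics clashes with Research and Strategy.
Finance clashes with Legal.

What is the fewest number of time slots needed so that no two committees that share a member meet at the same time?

IT and Ethics conflict, so at least 2 time slots are needed.
2 time slots suffice: time slot 1 → {Ethics, Legal}; time slot 2 → {IT, Research, Strategy, Finance}. Every pair that conflicts lands in different time slots.

2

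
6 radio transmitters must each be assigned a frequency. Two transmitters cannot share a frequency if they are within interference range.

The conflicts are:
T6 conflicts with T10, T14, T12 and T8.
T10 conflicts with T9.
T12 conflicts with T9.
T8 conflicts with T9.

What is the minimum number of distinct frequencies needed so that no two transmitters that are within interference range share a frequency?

T6 and T10 conflict, so at least 2 frequencies are needed.
A valid assignment using 2 frequencies: T6=1, T10=2, T14=2, T12=2, T8=2, T9=1. Each listed conflict is separated.

2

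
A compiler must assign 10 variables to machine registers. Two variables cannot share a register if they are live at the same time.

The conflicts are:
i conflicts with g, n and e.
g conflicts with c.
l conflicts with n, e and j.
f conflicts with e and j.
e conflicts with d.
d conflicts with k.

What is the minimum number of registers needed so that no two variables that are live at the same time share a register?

f and e conflict, so at least 2 registers are needed.
A valid assignment using 2 registers: i=2, g=1, l=2, c=2, f=2, n=1, e=1, d=2, k=1, j=1. No two conflicting variables share a register.

2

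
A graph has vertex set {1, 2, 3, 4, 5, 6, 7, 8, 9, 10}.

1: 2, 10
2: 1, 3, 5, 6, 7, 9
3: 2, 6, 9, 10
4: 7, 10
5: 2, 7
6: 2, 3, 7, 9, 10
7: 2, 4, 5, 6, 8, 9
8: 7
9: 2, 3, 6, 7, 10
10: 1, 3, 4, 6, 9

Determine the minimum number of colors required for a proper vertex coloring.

4

3, 6, 9, 10 are mutually adjacent (a clique of size 4), so at least 4 colors are needed.
A valid assignment using 4 colors: 1=blue, 2=red, 3=blue, 4=green, 5=green, 6=yellow, 7=blue, 8=red, 9=green, 10=red. No two adjacent vertices share a color.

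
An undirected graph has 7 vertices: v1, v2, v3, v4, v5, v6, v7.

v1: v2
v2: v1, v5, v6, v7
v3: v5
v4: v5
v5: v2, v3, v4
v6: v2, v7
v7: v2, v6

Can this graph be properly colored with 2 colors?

No

v2, v6, v7 form a triangle, so at least 3 colors are needed.
So 2 colors are not enough.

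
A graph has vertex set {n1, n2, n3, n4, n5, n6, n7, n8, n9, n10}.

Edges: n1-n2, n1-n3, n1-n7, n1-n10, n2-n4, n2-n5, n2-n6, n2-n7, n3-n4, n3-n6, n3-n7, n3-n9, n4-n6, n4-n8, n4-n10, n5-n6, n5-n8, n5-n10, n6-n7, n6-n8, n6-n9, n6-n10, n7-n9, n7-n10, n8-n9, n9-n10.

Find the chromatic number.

n6, n7, n9, n10 are pairwise adjacent (a clique of size 4), so at least 4 colors are needed.
4 colors suffice: color R → {n1, n6}; color B → {n2, n3, n8, n10}; color G → {n4, n5, n7}; color Y → {n9}. Each edge has distinct colors on its endpoints.

4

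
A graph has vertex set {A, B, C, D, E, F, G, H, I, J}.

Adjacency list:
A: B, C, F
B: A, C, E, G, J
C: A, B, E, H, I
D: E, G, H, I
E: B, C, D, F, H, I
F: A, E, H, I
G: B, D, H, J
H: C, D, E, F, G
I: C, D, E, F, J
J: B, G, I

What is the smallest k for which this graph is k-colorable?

D, G, H are pairwise adjacent, so at least 3 colors are needed.
A valid assignment using 3 colors: A=red, B=blue, C=green, D=green, E=red, F=green, G=red, H=blue, I=blue, J=green. Every edge joins two different colors.

3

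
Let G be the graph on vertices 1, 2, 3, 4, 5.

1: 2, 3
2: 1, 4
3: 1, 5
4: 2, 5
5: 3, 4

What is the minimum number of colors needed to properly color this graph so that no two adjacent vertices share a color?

The cycle 1-2-4-5-3-1 has odd length 5, so it cannot be 2-colored; at least 3 colors are needed.
3 colors suffice: color red → {1, 4}; color blue → {2, 5}; color green → {3}. Each edge has distinct colors on its endpoints.

3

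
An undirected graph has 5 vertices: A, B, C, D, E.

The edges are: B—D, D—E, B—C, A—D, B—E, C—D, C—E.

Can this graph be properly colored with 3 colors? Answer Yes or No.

No

B, C, D, E are pairwise adjacent (a clique of size 4), so at least 4 colors are needed.
So 3 colors are not enough.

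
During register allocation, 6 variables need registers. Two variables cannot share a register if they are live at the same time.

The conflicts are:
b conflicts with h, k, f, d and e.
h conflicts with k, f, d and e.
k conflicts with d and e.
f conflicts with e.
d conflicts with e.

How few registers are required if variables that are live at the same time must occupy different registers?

b, h, k, d, e are mutually in conflict, so at least 5 registers are needed.
Using 5 registers: b=2, h=3, k=4, f=4, d=5, e=1. Each listed conflict is separated.

5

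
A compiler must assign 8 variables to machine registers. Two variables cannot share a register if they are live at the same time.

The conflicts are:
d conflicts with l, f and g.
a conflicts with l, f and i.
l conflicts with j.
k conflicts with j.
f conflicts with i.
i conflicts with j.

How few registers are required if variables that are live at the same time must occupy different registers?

3

a, f, i are mutually in conflict, so at least 3 registers are needed.
3 registers suffice: d=2, a=2, l=1, k=1, f=3, i=1, g=1, j=2. Every pair that conflicts lands in different registers.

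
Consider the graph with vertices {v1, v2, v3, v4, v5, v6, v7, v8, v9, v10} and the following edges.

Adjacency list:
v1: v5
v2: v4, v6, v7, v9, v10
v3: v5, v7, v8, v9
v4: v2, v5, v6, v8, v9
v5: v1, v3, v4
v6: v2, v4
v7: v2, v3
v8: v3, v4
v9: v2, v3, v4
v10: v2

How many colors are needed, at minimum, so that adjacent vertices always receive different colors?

v2, v4, v6 form a triangle, so at least 3 colors are needed.
3 colors suffice: v1=1, v2=1, v3=1, v4=2, v5=3, v6=3, v7=2, v8=3, v9=3, v10=2. No two adjacent vertices share a color.

3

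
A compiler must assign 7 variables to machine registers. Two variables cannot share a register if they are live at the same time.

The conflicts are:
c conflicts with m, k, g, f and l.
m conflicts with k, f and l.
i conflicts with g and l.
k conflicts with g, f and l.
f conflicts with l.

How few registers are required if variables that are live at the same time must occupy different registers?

5

c, m, k, f, l pairwise conflict, so at least 5 registers are needed.
5 registers suffice: c=2, m=5, i=1, k=1, g=3, f=4, l=3. Each listed conflict is separated.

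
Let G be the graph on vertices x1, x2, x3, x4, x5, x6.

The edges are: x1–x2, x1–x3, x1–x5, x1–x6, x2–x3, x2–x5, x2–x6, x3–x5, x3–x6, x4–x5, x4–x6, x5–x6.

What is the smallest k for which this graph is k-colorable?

5

x1, x2, x3, x5, x6 are pairwise adjacent (a clique of size 5), so at least 5 colors are needed.
5 colors suffice: color 1 → {x5}; color 2 → {x6}; color 3 → {x1, x4}; color 4 → {x2}; color 5 → {x3}. No two adjacent vertices share a color.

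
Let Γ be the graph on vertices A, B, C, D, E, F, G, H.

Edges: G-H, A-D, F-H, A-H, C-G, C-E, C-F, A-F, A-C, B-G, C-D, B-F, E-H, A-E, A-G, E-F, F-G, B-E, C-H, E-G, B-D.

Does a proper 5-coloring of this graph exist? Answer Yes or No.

A, C, E, F, G, H are pairwise adjacent (a clique of size 6), so at least 6 colors are needed.
So 5 colors are not enough.

No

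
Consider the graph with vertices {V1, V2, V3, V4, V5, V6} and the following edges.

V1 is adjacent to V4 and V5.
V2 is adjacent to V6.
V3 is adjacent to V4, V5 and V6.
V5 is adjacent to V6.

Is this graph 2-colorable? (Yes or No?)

No

V3, V5, V6 are mutually adjacent, so at least 3 colors are needed.
So 2 colors are not enough.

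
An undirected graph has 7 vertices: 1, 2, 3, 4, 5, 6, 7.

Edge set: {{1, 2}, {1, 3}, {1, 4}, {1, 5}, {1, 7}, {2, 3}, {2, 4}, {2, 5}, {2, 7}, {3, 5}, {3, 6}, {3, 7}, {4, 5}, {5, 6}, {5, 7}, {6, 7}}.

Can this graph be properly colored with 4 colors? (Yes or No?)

No

1, 2, 3, 5, 7 are pairwise adjacent (a clique of size 5), so at least 5 colors are needed.
So 4 colors are not enough.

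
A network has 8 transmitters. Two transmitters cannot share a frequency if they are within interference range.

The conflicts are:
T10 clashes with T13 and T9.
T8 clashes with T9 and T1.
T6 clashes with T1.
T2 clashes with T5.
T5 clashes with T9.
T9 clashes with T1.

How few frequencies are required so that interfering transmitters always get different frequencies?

3

T8, T9, T1 are mutually in conflict, so at least 3 frequencies are needed.
Using 3 frequencies: T10=2, T13=1, T8=3, T6=1, T2=1, T5=2, T9=1, T1=2. Each listed conflict is separated.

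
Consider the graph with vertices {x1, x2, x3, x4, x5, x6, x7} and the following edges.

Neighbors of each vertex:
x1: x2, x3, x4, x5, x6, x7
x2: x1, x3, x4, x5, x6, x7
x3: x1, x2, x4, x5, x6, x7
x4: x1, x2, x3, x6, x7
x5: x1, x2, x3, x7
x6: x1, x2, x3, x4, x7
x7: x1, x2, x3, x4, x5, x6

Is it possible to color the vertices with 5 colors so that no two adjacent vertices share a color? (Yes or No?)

x1, x2, x3, x4, x6, x7 are pairwise adjacent (a clique of size 6), so at least 6 colors are needed.
So 5 colors are not enough.

No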